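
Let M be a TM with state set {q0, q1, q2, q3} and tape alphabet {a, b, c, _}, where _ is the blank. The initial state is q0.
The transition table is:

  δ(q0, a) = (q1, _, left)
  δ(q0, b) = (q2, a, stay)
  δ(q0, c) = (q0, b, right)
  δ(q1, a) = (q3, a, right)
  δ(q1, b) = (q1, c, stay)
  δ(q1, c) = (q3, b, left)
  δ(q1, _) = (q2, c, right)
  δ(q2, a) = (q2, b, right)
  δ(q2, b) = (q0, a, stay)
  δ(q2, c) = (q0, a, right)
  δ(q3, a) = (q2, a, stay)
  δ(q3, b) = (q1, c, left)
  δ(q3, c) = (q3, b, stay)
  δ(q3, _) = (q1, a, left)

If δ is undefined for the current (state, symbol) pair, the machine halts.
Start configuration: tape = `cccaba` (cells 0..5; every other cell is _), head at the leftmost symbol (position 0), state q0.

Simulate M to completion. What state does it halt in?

state=q0 head=0 tape=___[c]ccaba   (q0,c)→(q0,b,right)
state=q0 head=1 tape=___b[c]caba   (q0,c)→(q0,b,right)
state=q0 head=2 tape=___bb[c]aba   (q0,c)→(q0,b,right)
state=q0 head=3 tape=___bbb[a]ba   (q0,a)→(q1,_,left)
state=q1 head=2 tape=___bb[b]_ba   (q1,b)→(q1,c,stay)
state=q1 head=2 tape=___bb[c]_ba   (q1,c)→(q3,b,left)
state=q3 head=1 tape=___b[b]b_ba   (q3,b)→(q1,c,left)
state=q1 head=0 tape=___[b]cb_ba   (q1,b)→(q1,c,stay)
state=q1 head=0 tape=___[c]cb_ba   (q1,c)→(q3,b,left)
state=q3 head=-1 tape=__[_]bcb_ba   (q3,_)→(q1,a,left)
state=q1 head=-2 tape=_[_]abcb_ba   (q1,_)→(q2,c,right)
state=q2 head=-1 tape=_c[a]bcb_ba   (q2,a)→(q2,b,right)
state=q2 head=0 tape=_cb[b]cb_ba   (q2,b)→(q0,a,stay)
state=q0 head=0 tape=_cb[a]cb_ba   (q0,a)→(q1,_,left)
state=q1 head=-1 tape=_c[b]_cb_ba   (q1,b)→(q1,c,stay)
state=q1 head=-1 tape=_c[c]_cb_ba   (q1,c)→(q3,b,left)
state=q3 head=-2 tape=_[c]b_cb_ba   (q3,c)→(q3,b,stay)
state=q3 head=-2 tape=_[b]b_cb_ba   (q3,b)→(q1,c,left)
state=q1 head=-3 tape=[_]cb_cb_ba   (q1,_)→(q2,c,right)
state=q2 head=-2 tape=c[c]b_cb_ba   (q2,c)→(q0,a,right)
state=q0 head=-1 tape=ca[b]_cb_ba   (q0,b)→(q2,a,stay)
state=q2 head=-1 tape=ca[a]_cb_ba   (q2,a)→(q2,b,right)
state=q2 head=0 tape=cab[_]cb_ba
No transition is defined for (q2, _); M halts in state q2.

q2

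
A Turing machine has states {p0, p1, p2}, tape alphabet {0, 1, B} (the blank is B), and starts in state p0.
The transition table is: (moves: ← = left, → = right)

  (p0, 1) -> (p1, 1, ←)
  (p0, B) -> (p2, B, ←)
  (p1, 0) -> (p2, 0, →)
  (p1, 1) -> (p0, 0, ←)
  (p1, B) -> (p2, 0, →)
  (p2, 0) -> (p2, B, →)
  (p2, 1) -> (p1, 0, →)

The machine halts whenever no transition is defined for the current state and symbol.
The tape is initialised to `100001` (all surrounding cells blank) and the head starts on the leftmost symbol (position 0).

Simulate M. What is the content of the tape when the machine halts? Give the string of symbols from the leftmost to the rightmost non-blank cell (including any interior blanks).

000BBB00

p0 | B[1]00001BB   read 1 → write 1, move ←, go to p1
p1 | [B]100001BB   read B → write 0, move →, go to p2
p2 | 0[1]00001BB   read 1 → write 0, move →, go to p1
p1 | 00[0]0001BB   read 0 → write 0, move →, go to p2
p2 | 000[0]001BB   read 0 → write B, move →, go to p2
p2 | 000B[0]01BB   read 0 → write B, move →, go to p2
p2 | 000BB[0]1BB   read 0 → write B, move →, go to p2
p2 | 000BBB[1]BB   read 1 → write 0, move →, go to p1
p1 | 000BBB0[B]B   read B → write 0, move →, go to p2
p2 | 000BBB00[B]
The non-blank tape span at halt is 000BBB00.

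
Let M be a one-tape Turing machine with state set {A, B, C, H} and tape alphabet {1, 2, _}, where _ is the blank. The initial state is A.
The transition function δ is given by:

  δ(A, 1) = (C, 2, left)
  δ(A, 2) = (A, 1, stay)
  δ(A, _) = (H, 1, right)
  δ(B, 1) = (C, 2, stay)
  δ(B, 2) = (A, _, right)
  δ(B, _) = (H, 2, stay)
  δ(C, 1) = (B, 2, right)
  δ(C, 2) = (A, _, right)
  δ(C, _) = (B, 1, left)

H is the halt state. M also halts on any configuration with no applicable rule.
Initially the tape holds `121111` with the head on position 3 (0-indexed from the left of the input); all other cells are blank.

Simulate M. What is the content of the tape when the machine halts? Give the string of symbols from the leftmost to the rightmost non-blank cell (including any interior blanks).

2122221

state=A head=3 tape=_121[1]11   (A,1)→(C,2,left)
state=C head=2 tape=_12[1]211   (C,1)→(B,2,right)
state=B head=3 tape=_122[2]11   (B,2)→(A,_,right)
state=A head=4 tape=_122_[1]1   (A,1)→(C,2,left)
state=C head=3 tape=_122[_]21   (C,_)→(B,1,left)
state=B head=2 tape=_12[2]121   (B,2)→(A,_,right)
state=A head=3 tape=_12_[1]21   (A,1)→(C,2,left)
state=C head=2 tape=_12[_]221   (C,_)→(B,1,left)
state=B head=1 tape=_1[2]1221   (B,2)→(A,_,right)
state=A head=2 tape=_1_[1]221   (A,1)→(C,2,left)
state=C head=1 tape=_1[_]2221   (C,_)→(B,1,left)
state=B head=0 tape=_[1]12221   (B,1)→(C,2,stay)
state=C head=0 tape=_[2]12221   (C,2)→(A,_,right)
state=A head=1 tape=__[1]2221   (A,1)→(C,2,left)
state=C head=0 tape=_[_]22221   (C,_)→(B,1,left)
state=B head=-1 tape=[_]122221   (B,_)→(H,2,stay)
state=H head=-1 tape=[2]122221
The non-blank tape span at halt is 2122221.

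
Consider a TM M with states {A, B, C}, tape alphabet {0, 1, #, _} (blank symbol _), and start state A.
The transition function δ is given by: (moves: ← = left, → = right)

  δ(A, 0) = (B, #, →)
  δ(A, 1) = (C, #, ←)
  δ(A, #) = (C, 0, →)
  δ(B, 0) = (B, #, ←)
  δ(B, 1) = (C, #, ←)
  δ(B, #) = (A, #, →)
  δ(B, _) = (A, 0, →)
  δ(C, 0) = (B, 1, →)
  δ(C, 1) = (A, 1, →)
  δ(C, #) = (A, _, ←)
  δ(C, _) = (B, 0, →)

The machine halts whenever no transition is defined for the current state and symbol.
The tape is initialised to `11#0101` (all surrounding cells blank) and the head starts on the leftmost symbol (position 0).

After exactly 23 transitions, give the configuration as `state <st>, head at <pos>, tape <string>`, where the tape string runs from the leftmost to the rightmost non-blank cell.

state A, head at 9, tape #0##001000

A | _[1]1#0101___   read 1 → write #, move ←, go to C
C | [_]#1#0101___   read _ → write 0, move →, go to B
B | 0[#]1#0101___   read # → write #, move →, go to A
A | 0#[1]#0101___   read 1 → write #, move ←, go to C
C | 0[#]##0101___   read # → write _, move ←, go to A
A | [0]_##0101___   read 0 → write #, move →, go to B
B | #[_]##0101___   read _ → write 0, move →, go to A
A | #0[#]#0101___   read # → write 0, move →, go to C
C | #00[#]0101___   read # → write _, move ←, go to A
A | #0[0]_0101___   read 0 → write #, move →, go to B
B | #0#[_]0101___   read _ → write 0, move →, go to A
A | #0#0[0]101___   read 0 → write #, move →, go to B
B | #0#0#[1]01___   read 1 → write #, move ←, go to C
C | #0#0[#]#01___   read # → write _, move ←, go to A
A | #0#[0]_#01___   read 0 → write #, move →, go to B
B | #0##[_]#01___   read _ → write 0, move →, go to A
A | #0##0[#]01___   read # → write 0, move →, go to C
C | #0##00[0]1___   read 0 → write 1, move →, go to B
B | #0##001[1]___   read 1 → write #, move ←, go to C
C | #0##00[1]#___   read 1 → write 1, move →, go to A
A | #0##001[#]___   read # → write 0, move →, go to C
C | #0##0010[_]__   read _ → write 0, move →, go to B
B | #0##00100[_]_   read _ → write 0, move →, go to A
A | #0##001000[_]
After 23 steps: state A, head at 9, tape #0##001000.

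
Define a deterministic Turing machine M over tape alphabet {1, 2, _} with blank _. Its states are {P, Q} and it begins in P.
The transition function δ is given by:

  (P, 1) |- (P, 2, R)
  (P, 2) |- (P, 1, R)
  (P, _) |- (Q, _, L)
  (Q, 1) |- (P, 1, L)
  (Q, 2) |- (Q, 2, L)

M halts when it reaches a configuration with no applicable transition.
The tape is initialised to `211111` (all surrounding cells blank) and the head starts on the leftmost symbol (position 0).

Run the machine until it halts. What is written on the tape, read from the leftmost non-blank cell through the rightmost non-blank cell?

P | __[2]11111_   read 2 → write 1, move R, go to P
P | __1[1]1111_   read 1 → write 2, move R, go to P
P | __12[1]111_   read 1 → write 2, move R, go to P
P | __122[1]11_   read 1 → write 2, move R, go to P
P | __1222[1]1_   read 1 → write 2, move R, go to P
P | __12222[1]_   read 1 → write 2, move R, go to P
P | __122222[_]   read _ → write _, move L, go to Q
Q | __12222[2]_   read 2 → write 2, move L, go to Q
Q | __1222[2]2_   read 2 → write 2, move L, go to Q
Q | __122[2]22_   read 2 → write 2, move L, go to Q
Q | __12[2]222_   read 2 → write 2, move L, go to Q
Q | __1[2]2222_   read 2 → write 2, move L, go to Q
Q | __[1]22222_   read 1 → write 1, move L, go to P
P | _[_]122222_   read _ → write _, move L, go to Q
Q | [_]_122222_
The non-blank tape span at halt is 122222.

122222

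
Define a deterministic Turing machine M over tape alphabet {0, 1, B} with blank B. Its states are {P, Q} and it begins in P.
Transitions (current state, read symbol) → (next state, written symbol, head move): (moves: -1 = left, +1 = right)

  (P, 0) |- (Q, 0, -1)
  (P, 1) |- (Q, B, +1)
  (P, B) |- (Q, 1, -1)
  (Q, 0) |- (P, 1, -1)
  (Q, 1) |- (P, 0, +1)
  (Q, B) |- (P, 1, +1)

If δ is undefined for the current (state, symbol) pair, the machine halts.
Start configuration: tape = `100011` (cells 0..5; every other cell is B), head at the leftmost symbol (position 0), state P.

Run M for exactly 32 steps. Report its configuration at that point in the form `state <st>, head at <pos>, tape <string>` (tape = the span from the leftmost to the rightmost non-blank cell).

state=P head=0 tape=BBB[1]00011   (P,1)→(Q,B,+1)
state=Q head=1 tape=BBBB[0]0011   (Q,0)→(P,1,-1)
state=P head=0 tape=BBB[B]10011   (P,B)→(Q,1,-1)
state=Q head=-1 tape=BB[B]110011   (Q,B)→(P,1,+1)
state=P head=0 tape=BB1[1]10011   (P,1)→(Q,B,+1)
state=Q head=1 tape=BB1B[1]0011   (Q,1)→(P,0,+1)
state=P head=2 tape=BB1B0[0]011   (P,0)→(Q,0,-1)
state=Q head=1 tape=BB1B[0]0011   (Q,0)→(P,1,-1)
state=P head=0 tape=BB1[B]10011   (P,B)→(Q,1,-1)
state=Q head=-1 tape=BB[1]110011   (Q,1)→(P,0,+1)
state=P head=0 tape=BB0[1]10011   (P,1)→(Q,B,+1)
state=Q head=1 tape=BB0B[1]0011   (Q,1)→(P,0,+1)
state=P head=2 tape=BB0B0[0]011   (P,0)→(Q,0,-1)
state=Q head=1 tape=BB0B[0]0011   (Q,0)→(P,1,-1)
state=P head=0 tape=BB0[B]10011   (P,B)→(Q,1,-1)
state=Q head=-1 tape=BB[0]110011   (Q,0)→(P,1,-1)
state=P head=-2 tape=B[B]1110011   (P,B)→(Q,1,-1)
state=Q head=-3 tape=[B]11110011   (Q,B)→(P,1,+1)
state=P head=-2 tape=1[1]1110011   (P,1)→(Q,B,+1)
state=Q head=-1 tape=1B[1]110011   (Q,1)→(P,0,+1)
state=P head=0 tape=1B0[1]10011   (P,1)→(Q,B,+1)
state=Q head=1 tape=1B0B[1]0011   (Q,1)→(P,0,+1)
state=P head=2 tape=1B0B0[0]011   (P,0)→(Q,0,-1)
state=Q head=1 tape=1B0B[0]0011   (Q,0)→(P,1,-1)
state=P head=0 tape=1B0[B]10011   (P,B)→(Q,1,-1)
state=Q head=-1 tape=1B[0]110011   (Q,0)→(P,1,-1)
state=P head=-2 tape=1[B]1110011   (P,B)→(Q,1,-1)
state=Q head=-3 tape=[1]11110011   (Q,1)→(P,0,+1)
state=P head=-2 tape=0[1]1110011   (P,1)→(Q,B,+1)
state=Q head=-1 tape=0B[1]110011   (Q,1)→(P,0,+1)
state=P head=0 tape=0B0[1]10011   (P,1)→(Q,B,+1)
state=Q head=1 tape=0B0B[1]0011   (Q,1)→(P,0,+1)
state=P head=2 tape=0B0B0[0]011
After 32 steps: state P, head at 2, tape 0B0B00011.

state P, head at 2, tape 0B0B00011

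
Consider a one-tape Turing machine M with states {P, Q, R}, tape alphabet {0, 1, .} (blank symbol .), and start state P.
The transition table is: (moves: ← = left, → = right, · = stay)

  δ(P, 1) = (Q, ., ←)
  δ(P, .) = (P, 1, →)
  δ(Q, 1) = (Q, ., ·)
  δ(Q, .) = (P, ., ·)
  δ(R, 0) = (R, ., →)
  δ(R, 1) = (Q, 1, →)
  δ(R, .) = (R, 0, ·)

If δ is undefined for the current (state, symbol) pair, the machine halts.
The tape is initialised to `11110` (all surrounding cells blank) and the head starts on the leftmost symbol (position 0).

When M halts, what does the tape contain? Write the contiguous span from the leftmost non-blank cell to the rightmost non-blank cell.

P | .[1]1110   read 1 → write ., move ←, go to Q
Q | [.].1110   read . → write ., move ·, go to P
P | [.].1110   read . → write 1, move →, go to P
P | 1[.]1110   read . → write 1, move →, go to P
P | 11[1]110   read 1 → write ., move ←, go to Q
Q | 1[1].110   read 1 → write ., move ·, go to Q
Q | 1[.].110   read . → write ., move ·, go to P
P | 1[.].110   read . → write 1, move →, go to P
P | 11[.]110   read . → write 1, move →, go to P
P | 111[1]10   read 1 → write ., move ←, go to Q
Q | 11[1].10   read 1 → write ., move ·, go to Q
Q | 11[.].10   read . → write ., move ·, go to P
P | 11[.].10   read . → write 1, move →, go to P
P | 111[.]10   read . → write 1, move →, go to P
P | 1111[1]0   read 1 → write ., move ←, go to Q
Q | 111[1].0   read 1 → write ., move ·, go to Q
Q | 111[.].0   read . → write ., move ·, go to P
P | 111[.].0   read . → write 1, move →, go to P
P | 1111[.]0   read . → write 1, move →, go to P
P | 11111[0]
The non-blank tape span at halt is 111110.

111110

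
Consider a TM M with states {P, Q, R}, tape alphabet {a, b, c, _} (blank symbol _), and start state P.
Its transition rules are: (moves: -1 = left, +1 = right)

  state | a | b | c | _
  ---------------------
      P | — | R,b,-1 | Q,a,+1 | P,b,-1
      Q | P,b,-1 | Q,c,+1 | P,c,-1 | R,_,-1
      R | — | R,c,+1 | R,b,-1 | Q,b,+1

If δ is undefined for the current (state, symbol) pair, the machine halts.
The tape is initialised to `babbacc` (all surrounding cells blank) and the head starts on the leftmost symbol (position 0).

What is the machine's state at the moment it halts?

state=P head=0 tape=_[b]abbacc   (P,b)→(R,b,-1)
state=R head=-1 tape=[_]babbacc   (R,_)→(Q,b,+1)
state=Q head=0 tape=b[b]abbacc   (Q,b)→(Q,c,+1)
state=Q head=1 tape=bc[a]bbacc   (Q,a)→(P,b,-1)
state=P head=0 tape=b[c]bbbacc   (P,c)→(Q,a,+1)
state=Q head=1 tape=ba[b]bbacc   (Q,b)→(Q,c,+1)
state=Q head=2 tape=bac[b]bacc   (Q,b)→(Q,c,+1)
state=Q head=3 tape=bacc[b]acc   (Q,b)→(Q,c,+1)
state=Q head=4 tape=baccc[a]cc   (Q,a)→(P,b,-1)
state=P head=3 tape=bacc[c]bcc   (P,c)→(Q,a,+1)
state=Q head=4 tape=bacca[b]cc   (Q,b)→(Q,c,+1)
state=Q head=5 tape=baccac[c]c   (Q,c)→(P,c,-1)
state=P head=4 tape=bacca[c]cc   (P,c)→(Q,a,+1)
state=Q head=5 tape=baccaa[c]c   (Q,c)→(P,c,-1)
state=P head=4 tape=bacca[a]cc
No transition is defined for (P, a); M halts in state P.

P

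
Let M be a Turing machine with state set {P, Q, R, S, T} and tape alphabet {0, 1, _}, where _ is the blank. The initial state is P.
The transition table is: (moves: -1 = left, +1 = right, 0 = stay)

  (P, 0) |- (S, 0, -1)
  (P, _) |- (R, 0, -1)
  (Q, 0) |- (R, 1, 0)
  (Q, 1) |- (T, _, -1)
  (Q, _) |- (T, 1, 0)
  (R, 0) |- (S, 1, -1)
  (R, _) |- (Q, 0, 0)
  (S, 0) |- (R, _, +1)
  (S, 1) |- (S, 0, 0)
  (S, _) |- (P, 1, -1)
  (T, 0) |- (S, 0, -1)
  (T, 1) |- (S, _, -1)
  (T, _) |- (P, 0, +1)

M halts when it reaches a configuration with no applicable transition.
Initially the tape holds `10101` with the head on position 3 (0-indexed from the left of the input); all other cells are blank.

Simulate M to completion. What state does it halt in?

R

state=P head=3 tape=__101[0]1   (P,0)→(S,0,-1)
state=S head=2 tape=__10[1]01   (S,1)→(S,0,0)
state=S head=2 tape=__10[0]01   (S,0)→(R,_,+1)
state=R head=3 tape=__10_[0]1   (R,0)→(S,1,-1)
state=S head=2 tape=__10[_]11   (S,_)→(P,1,-1)
state=P head=1 tape=__1[0]111   (P,0)→(S,0,-1)
state=S head=0 tape=__[1]0111   (S,1)→(S,0,0)
state=S head=0 tape=__[0]0111   (S,0)→(R,_,+1)
state=R head=1 tape=___[0]111   (R,0)→(S,1,-1)
state=S head=0 tape=__[_]1111   (S,_)→(P,1,-1)
state=P head=-1 tape=_[_]11111   (P,_)→(R,0,-1)
state=R head=-2 tape=[_]011111   (R,_)→(Q,0,0)
state=Q head=-2 tape=[0]011111   (Q,0)→(R,1,0)
state=R head=-2 tape=[1]011111
No transition is defined for (R, 1); M halts in state R.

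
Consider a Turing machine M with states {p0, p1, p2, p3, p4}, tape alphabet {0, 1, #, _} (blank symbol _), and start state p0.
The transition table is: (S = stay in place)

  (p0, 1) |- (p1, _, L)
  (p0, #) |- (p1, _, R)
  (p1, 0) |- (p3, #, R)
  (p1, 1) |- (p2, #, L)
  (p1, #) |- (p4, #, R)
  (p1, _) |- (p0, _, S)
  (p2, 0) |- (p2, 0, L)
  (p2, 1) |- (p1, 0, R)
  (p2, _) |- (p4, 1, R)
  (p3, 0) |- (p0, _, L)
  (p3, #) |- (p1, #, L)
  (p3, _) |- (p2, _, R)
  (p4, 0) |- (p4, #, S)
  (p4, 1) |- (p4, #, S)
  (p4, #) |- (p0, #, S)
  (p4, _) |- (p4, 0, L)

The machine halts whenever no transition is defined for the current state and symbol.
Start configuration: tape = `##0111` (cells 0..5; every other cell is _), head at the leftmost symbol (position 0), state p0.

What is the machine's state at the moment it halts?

state=p0 head=0 tape=[#]#0111_   (p0,#)→(p1,_,R)
state=p1 head=1 tape=_[#]0111_   (p1,#)→(p4,#,R)
state=p4 head=2 tape=_#[0]111_   (p4,0)→(p4,#,S)
state=p4 head=2 tape=_#[#]111_   (p4,#)→(p0,#,S)
state=p0 head=2 tape=_#[#]111_   (p0,#)→(p1,_,R)
state=p1 head=3 tape=_#_[1]11_   (p1,1)→(p2,#,L)
state=p2 head=2 tape=_#[_]#11_   (p2,_)→(p4,1,R)
state=p4 head=3 tape=_#1[#]11_   (p4,#)→(p0,#,S)
state=p0 head=3 tape=_#1[#]11_   (p0,#)→(p1,_,R)
state=p1 head=4 tape=_#1_[1]1_   (p1,1)→(p2,#,L)
state=p2 head=3 tape=_#1[_]#1_   (p2,_)→(p4,1,R)
state=p4 head=4 tape=_#11[#]1_   (p4,#)→(p0,#,S)
state=p0 head=4 tape=_#11[#]1_   (p0,#)→(p1,_,R)
state=p1 head=5 tape=_#11_[1]_   (p1,1)→(p2,#,L)
state=p2 head=4 tape=_#11[_]#_   (p2,_)→(p4,1,R)
state=p4 head=5 tape=_#111[#]_   (p4,#)→(p0,#,S)
state=p0 head=5 tape=_#111[#]_   (p0,#)→(p1,_,R)
state=p1 head=6 tape=_#111_[_]   (p1,_)→(p0,_,S)
state=p0 head=6 tape=_#111_[_]
No transition is defined for (p0, _); M halts in state p0.

p0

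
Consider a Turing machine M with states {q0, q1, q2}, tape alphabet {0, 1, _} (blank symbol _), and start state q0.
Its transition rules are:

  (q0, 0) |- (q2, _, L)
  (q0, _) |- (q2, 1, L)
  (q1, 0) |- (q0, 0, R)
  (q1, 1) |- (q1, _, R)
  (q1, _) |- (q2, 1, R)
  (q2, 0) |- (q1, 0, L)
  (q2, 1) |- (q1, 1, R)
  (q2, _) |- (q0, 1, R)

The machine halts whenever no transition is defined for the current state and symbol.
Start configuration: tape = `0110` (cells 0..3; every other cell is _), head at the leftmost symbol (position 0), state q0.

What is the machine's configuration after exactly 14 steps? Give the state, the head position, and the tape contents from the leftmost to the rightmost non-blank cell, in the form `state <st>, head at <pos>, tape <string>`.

state q0, head at 4, tape 1___01

state=q0 head=0 tape=_[0]110_   (q0,0)→(q2,_,L)
state=q2 head=-1 tape=[_]_110_   (q2,_)→(q0,1,R)
state=q0 head=0 tape=1[_]110_   (q0,_)→(q2,1,L)
state=q2 head=-1 tape=[1]1110_   (q2,1)→(q1,1,R)
state=q1 head=0 tape=1[1]110_   (q1,1)→(q1,_,R)
state=q1 head=1 tape=1_[1]10_   (q1,1)→(q1,_,R)
state=q1 head=2 tape=1__[1]0_   (q1,1)→(q1,_,R)
state=q1 head=3 tape=1___[0]_   (q1,0)→(q0,0,R)
state=q0 head=4 tape=1___0[_]   (q0,_)→(q2,1,L)
state=q2 head=3 tape=1___[0]1   (q2,0)→(q1,0,L)
state=q1 head=2 tape=1__[_]01   (q1,_)→(q2,1,R)
state=q2 head=3 tape=1__1[0]1   (q2,0)→(q1,0,L)
state=q1 head=2 tape=1__[1]01   (q1,1)→(q1,_,R)
state=q1 head=3 tape=1___[0]1   (q1,0)→(q0,0,R)
state=q0 head=4 tape=1___0[1]
After 14 steps: state q0, head at 4, tape 1___01.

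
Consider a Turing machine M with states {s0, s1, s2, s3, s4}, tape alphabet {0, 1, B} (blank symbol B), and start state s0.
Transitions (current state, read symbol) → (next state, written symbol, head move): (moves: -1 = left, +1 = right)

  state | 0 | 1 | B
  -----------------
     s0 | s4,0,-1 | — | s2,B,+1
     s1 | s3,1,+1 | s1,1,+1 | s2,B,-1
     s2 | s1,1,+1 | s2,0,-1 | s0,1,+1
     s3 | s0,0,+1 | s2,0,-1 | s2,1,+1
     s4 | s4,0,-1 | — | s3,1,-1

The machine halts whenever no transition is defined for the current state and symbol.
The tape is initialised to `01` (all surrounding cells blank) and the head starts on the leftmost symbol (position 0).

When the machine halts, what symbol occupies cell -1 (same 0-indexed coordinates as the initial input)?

0

state=s0 head=0 tape=BBB[0]1   (s0,0)→(s4,0,-1)
state=s4 head=-1 tape=BB[B]01   (s4,B)→(s3,1,-1)
state=s3 head=-2 tape=B[B]101   (s3,B)→(s2,1,+1)
state=s2 head=-1 tape=B1[1]01   (s2,1)→(s2,0,-1)
state=s2 head=-2 tape=B[1]001   (s2,1)→(s2,0,-1)
state=s2 head=-3 tape=[B]0001   (s2,B)→(s0,1,+1)
state=s0 head=-2 tape=1[0]001   (s0,0)→(s4,0,-1)
state=s4 head=-3 tape=[1]0001
Cell -1 holds 0 when M halts.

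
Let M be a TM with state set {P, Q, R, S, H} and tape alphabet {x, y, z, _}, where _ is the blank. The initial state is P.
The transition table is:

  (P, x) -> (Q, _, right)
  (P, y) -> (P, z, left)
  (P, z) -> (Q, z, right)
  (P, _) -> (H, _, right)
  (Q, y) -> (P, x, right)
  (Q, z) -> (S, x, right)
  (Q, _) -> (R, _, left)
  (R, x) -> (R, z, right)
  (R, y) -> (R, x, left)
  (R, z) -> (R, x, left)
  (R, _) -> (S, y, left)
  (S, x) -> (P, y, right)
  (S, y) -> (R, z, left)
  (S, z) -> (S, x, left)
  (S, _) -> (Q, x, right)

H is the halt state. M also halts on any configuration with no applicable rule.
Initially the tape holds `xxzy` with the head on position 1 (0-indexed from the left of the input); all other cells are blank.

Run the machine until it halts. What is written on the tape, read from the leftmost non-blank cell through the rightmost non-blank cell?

zzxx

P | _x[x]zy   read x → write _, move right, go to Q
Q | _x_[z]y   read z → write x, move right, go to S
S | _x_x[y]   read y → write z, move left, go to R
R | _x_[x]z   read x → write z, move right, go to R
R | _x_z[z]   read z → write x, move left, go to R
R | _x_[z]x   read z → write x, move left, go to R
R | _x[_]xx   read _ → write y, move left, go to S
S | _[x]yxx   read x → write y, move right, go to P
P | _y[y]xx   read y → write z, move left, go to P
P | _[y]zxx   read y → write z, move left, go to P
P | [_]zzxx   read _ → write _, move right, go to H
H | _[z]zxx
The non-blank tape span at halt is zzxx.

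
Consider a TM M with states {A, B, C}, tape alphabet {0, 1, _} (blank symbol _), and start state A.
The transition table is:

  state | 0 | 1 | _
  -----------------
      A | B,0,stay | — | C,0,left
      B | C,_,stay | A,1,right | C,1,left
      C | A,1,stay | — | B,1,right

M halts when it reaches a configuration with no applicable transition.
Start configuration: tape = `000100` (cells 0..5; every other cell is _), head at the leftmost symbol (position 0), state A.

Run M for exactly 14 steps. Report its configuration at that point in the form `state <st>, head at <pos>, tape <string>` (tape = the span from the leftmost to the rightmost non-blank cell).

state C, head at 5, tape 1111111

state=A head=0 tape=[0]00100_   (A,0)→(B,0,stay)
state=B head=0 tape=[0]00100_   (B,0)→(C,_,stay)
state=C head=0 tape=[_]00100_   (C,_)→(B,1,right)
state=B head=1 tape=1[0]0100_   (B,0)→(C,_,stay)
state=C head=1 tape=1[_]0100_   (C,_)→(B,1,right)
state=B head=2 tape=11[0]100_   (B,0)→(C,_,stay)
state=C head=2 tape=11[_]100_   (C,_)→(B,1,right)
state=B head=3 tape=111[1]00_   (B,1)→(A,1,right)
state=A head=4 tape=1111[0]0_   (A,0)→(B,0,stay)
state=B head=4 tape=1111[0]0_   (B,0)→(C,_,stay)
state=C head=4 tape=1111[_]0_   (C,_)→(B,1,right)
state=B head=5 tape=11111[0]_   (B,0)→(C,_,stay)
state=C head=5 tape=11111[_]_   (C,_)→(B,1,right)
state=B head=6 tape=111111[_]   (B,_)→(C,1,left)
state=C head=5 tape=11111[1]1
After 14 steps: state C, head at 5, tape 1111111.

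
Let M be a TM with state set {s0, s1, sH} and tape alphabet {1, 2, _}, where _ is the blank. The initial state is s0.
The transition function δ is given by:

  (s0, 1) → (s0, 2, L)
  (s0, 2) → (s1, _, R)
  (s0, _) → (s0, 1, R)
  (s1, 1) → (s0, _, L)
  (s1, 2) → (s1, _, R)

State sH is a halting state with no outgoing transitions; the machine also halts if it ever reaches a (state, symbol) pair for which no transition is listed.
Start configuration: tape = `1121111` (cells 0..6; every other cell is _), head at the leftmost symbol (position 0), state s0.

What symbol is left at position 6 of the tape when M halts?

_

s0 | __[1]121111_   read 1 → write 2, move L, go to s0
s0 | _[_]2121111_   read _ → write 1, move R, go to s0
s0 | _1[2]121111_   read 2 → write _, move R, go to s1
s1 | _1_[1]21111_   read 1 → write _, move L, go to s0
s0 | _1[_]_21111_   read _ → write 1, move R, go to s0
s0 | _11[_]21111_   read _ → write 1, move R, go to s0
s0 | _111[2]1111_   read 2 → write _, move R, go to s1
s1 | _111_[1]111_   read 1 → write _, move L, go to s0
s0 | _111[_]_111_   read _ → write 1, move R, go to s0
s0 | _1111[_]111_   read _ → write 1, move R, go to s0
s0 | _11111[1]11_   read 1 → write 2, move L, go to s0
s0 | _1111[1]211_   read 1 → write 2, move L, go to s0
s0 | _111[1]2211_   read 1 → write 2, move L, go to s0
s0 | _11[1]22211_   read 1 → write 2, move L, go to s0
s0 | _1[1]222211_   read 1 → write 2, move L, go to s0
s0 | _[1]2222211_   read 1 → write 2, move L, go to s0
s0 | [_]22222211_   read _ → write 1, move R, go to s0
s0 | 1[2]2222211_   read 2 → write _, move R, go to s1
s1 | 1_[2]222211_   read 2 → write _, move R, go to s1
s1 | 1__[2]22211_   read 2 → write _, move R, go to s1
s1 | 1___[2]2211_   read 2 → write _, move R, go to s1
s1 | 1____[2]211_   read 2 → write _, move R, go to s1
s1 | 1_____[2]11_   read 2 → write _, move R, go to s1
s1 | 1______[1]1_   read 1 → write _, move L, go to s0
s0 | 1_____[_]_1_   read _ → write 1, move R, go to s0
s0 | 1_____1[_]1_   read _ → write 1, move R, go to s0
s0 | 1_____11[1]_   read 1 → write 2, move L, go to s0
s0 | 1_____1[1]2_   read 1 → write 2, move L, go to s0
s0 | 1_____[1]22_   read 1 → write 2, move L, go to s0
s0 | 1____[_]222_   read _ → write 1, move R, go to s0
s0 | 1____1[2]22_   read 2 → write _, move R, go to s1
s1 | 1____1_[2]2_   read 2 → write _, move R, go to s1
s1 | 1____1__[2]_   read 2 → write _, move R, go to s1
s1 | 1____1___[_]
Cell 6 holds _ when M halts.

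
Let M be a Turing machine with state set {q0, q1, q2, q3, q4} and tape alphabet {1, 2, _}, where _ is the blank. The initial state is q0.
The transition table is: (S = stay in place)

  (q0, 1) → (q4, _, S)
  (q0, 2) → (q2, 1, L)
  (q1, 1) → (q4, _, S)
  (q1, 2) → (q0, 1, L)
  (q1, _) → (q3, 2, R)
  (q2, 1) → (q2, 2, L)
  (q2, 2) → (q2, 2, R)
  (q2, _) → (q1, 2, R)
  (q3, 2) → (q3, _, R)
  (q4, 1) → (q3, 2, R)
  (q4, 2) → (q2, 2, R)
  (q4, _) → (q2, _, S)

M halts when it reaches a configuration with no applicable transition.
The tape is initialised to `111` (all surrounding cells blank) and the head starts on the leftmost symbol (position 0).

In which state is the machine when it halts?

q3

q0 | [1]11__   read 1 → write _, move S, go to q4
q4 | [_]11__   read _ → write _, move S, go to q2
q2 | [_]11__   read _ → write 2, move R, go to q1
q1 | 2[1]1__   read 1 → write _, move S, go to q4
q4 | 2[_]1__   read _ → write _, move S, go to q2
q2 | 2[_]1__   read _ → write 2, move R, go to q1
q1 | 22[1]__   read 1 → write _, move S, go to q4
q4 | 22[_]__   read _ → write _, move S, go to q2
q2 | 22[_]__   read _ → write 2, move R, go to q1
q1 | 222[_]_   read _ → write 2, move R, go to q3
q3 | 2222[_]
No transition is defined for (q3, _); M halts in state q3.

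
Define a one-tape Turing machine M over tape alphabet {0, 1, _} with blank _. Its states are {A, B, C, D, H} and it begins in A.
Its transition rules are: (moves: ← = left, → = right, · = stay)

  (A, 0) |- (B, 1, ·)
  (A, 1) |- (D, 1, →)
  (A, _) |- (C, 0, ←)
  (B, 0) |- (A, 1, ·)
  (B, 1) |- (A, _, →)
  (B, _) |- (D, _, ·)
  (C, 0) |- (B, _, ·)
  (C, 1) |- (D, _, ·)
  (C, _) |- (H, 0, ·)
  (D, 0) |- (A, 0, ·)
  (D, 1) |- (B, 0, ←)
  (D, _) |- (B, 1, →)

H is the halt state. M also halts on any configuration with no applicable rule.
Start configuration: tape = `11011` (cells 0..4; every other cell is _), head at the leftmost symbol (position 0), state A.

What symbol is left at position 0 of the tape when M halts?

_

state=A head=0 tape=[1]1011_   (A,1)→(D,1,→)
state=D head=1 tape=1[1]011_   (D,1)→(B,0,←)
state=B head=0 tape=[1]0011_   (B,1)→(A,_,→)
state=A head=1 tape=_[0]011_   (A,0)→(B,1,·)
state=B head=1 tape=_[1]011_   (B,1)→(A,_,→)
state=A head=2 tape=__[0]11_   (A,0)→(B,1,·)
state=B head=2 tape=__[1]11_   (B,1)→(A,_,→)
state=A head=3 tape=___[1]1_   (A,1)→(D,1,→)
state=D head=4 tape=___1[1]_   (D,1)→(B,0,←)
state=B head=3 tape=___[1]0_   (B,1)→(A,_,→)
state=A head=4 tape=____[0]_   (A,0)→(B,1,·)
state=B head=4 tape=____[1]_   (B,1)→(A,_,→)
state=A head=5 tape=_____[_]   (A,_)→(C,0,←)
state=C head=4 tape=____[_]0   (C,_)→(H,0,·)
state=H head=4 tape=____[0]0
Cell 0 holds _ when M halts.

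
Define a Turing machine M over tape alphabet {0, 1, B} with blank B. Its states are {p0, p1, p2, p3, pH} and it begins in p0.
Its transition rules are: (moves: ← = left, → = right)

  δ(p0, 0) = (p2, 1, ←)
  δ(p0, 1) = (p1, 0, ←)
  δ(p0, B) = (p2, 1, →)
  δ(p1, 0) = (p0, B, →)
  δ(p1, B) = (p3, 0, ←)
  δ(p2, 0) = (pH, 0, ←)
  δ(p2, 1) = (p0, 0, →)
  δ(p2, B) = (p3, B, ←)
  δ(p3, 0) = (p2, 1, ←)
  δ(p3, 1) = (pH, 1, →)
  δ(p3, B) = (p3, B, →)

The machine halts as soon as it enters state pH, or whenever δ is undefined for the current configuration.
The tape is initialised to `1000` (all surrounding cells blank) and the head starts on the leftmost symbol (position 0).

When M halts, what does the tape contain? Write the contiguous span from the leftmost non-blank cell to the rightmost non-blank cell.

10000

p0 | BBB[1]000   read 1 → write 0, move ←, go to p1
p1 | BB[B]0000   read B → write 0, move ←, go to p3
p3 | B[B]00000   read B → write B, move →, go to p3
p3 | BB[0]0000   read 0 → write 1, move ←, go to p2
p2 | B[B]10000   read B → write B, move ←, go to p3
p3 | [B]B10000   read B → write B, move →, go to p3
p3 | B[B]10000   read B → write B, move →, go to p3
p3 | BB[1]0000   read 1 → write 1, move →, go to pH
pH | BB1[0]000
The non-blank tape span at halt is 10000.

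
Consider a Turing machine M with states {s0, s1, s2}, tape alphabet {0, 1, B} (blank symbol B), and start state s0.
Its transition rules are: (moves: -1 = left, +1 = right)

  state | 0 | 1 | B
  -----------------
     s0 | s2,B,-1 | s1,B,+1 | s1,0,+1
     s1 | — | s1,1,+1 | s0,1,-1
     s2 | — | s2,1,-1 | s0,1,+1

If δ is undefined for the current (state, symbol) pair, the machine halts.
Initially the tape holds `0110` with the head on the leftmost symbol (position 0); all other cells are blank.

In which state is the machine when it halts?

state=s0 head=0 tape=B[0]110   (s0,0)→(s2,B,-1)
state=s2 head=-1 tape=[B]B110   (s2,B)→(s0,1,+1)
state=s0 head=0 tape=1[B]110   (s0,B)→(s1,0,+1)
state=s1 head=1 tape=10[1]10   (s1,1)→(s1,1,+1)
state=s1 head=2 tape=101[1]0   (s1,1)→(s1,1,+1)
state=s1 head=3 tape=1011[0]
No transition is defined for (s1, 0); M halts in state s1.

s1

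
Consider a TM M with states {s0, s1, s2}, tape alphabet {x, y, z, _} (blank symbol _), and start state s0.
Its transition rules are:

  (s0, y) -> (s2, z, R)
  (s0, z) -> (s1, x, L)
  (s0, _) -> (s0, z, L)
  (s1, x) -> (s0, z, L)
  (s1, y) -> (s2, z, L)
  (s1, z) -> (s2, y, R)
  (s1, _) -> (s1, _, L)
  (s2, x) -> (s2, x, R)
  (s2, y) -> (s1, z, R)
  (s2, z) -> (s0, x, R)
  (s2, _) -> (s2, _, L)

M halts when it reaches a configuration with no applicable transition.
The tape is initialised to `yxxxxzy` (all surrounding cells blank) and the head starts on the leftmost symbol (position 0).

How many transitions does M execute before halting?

state=s0 head=0 tape=[y]xxxxzy_   (s0,y)→(s2,z,R)
state=s2 head=1 tape=z[x]xxxzy_   (s2,x)→(s2,x,R)
state=s2 head=2 tape=zx[x]xxzy_   (s2,x)→(s2,x,R)
state=s2 head=3 tape=zxx[x]xzy_   (s2,x)→(s2,x,R)
state=s2 head=4 tape=zxxx[x]zy_   (s2,x)→(s2,x,R)
state=s2 head=5 tape=zxxxx[z]y_   (s2,z)→(s0,x,R)
state=s0 head=6 tape=zxxxxx[y]_   (s0,y)→(s2,z,R)
state=s2 head=7 tape=zxxxxxz[_]   (s2,_)→(s2,_,L)
state=s2 head=6 tape=zxxxxx[z]_   (s2,z)→(s0,x,R)
state=s0 head=7 tape=zxxxxxx[_]   (s0,_)→(s0,z,L)
state=s0 head=6 tape=zxxxxx[x]z
M halts after 10 transitions.

10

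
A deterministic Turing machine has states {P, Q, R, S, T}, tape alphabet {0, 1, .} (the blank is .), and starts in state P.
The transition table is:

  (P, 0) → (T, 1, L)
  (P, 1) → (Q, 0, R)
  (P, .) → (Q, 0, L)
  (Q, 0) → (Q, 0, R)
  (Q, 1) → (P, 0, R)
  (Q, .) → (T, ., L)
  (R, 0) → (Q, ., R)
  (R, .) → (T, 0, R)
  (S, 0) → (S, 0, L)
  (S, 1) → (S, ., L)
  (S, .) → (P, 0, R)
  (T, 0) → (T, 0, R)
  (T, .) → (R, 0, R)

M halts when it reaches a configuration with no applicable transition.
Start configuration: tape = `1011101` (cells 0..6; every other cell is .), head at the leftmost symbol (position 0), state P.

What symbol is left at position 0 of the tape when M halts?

0

state=P head=0 tape=[1]011101   (P,1)→(Q,0,R)
state=Q head=1 tape=0[0]11101   (Q,0)→(Q,0,R)
state=Q head=2 tape=00[1]1101   (Q,1)→(P,0,R)
state=P head=3 tape=000[1]101   (P,1)→(Q,0,R)
state=Q head=4 tape=0000[1]01   (Q,1)→(P,0,R)
state=P head=5 tape=00000[0]1   (P,0)→(T,1,L)
state=T head=4 tape=0000[0]11   (T,0)→(T,0,R)
state=T head=5 tape=00000[1]1
Cell 0 holds 0 when M halts.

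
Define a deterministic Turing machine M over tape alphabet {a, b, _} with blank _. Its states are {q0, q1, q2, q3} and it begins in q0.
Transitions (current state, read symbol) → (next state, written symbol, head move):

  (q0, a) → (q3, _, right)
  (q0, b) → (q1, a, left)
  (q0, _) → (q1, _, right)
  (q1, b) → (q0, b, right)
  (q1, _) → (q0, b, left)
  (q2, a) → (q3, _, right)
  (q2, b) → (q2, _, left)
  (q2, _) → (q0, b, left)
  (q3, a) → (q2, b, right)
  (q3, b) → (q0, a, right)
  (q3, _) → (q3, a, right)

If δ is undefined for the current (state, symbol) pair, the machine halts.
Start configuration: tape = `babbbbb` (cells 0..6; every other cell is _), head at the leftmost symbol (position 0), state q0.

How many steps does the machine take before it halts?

24

state=q0 head=0 tape=___[b]abbbbb   (q0,b)→(q1,a,left)
state=q1 head=-1 tape=__[_]aabbbbb   (q1,_)→(q0,b,left)
state=q0 head=-2 tape=_[_]baabbbbb   (q0,_)→(q1,_,right)
state=q1 head=-1 tape=__[b]aabbbbb   (q1,b)→(q0,b,right)
state=q0 head=0 tape=__b[a]abbbbb   (q0,a)→(q3,_,right)
state=q3 head=1 tape=__b_[a]bbbbb   (q3,a)→(q2,b,right)
state=q2 head=2 tape=__b_b[b]bbbb   (q2,b)→(q2,_,left)
state=q2 head=1 tape=__b_[b]_bbbb   (q2,b)→(q2,_,left)
state=q2 head=0 tape=__b[_]__bbbb   (q2,_)→(q0,b,left)
state=q0 head=-1 tape=__[b]b__bbbb   (q0,b)→(q1,a,left)
state=q1 head=-2 tape=_[_]ab__bbbb   (q1,_)→(q0,b,left)
state=q0 head=-3 tape=[_]bab__bbbb   (q0,_)→(q1,_,right)
state=q1 head=-2 tape=_[b]ab__bbbb   (q1,b)→(q0,b,right)
state=q0 head=-1 tape=_b[a]b__bbbb   (q0,a)→(q3,_,right)
state=q3 head=0 tape=_b_[b]__bbbb   (q3,b)→(q0,a,right)
state=q0 head=1 tape=_b_a[_]_bbbb   (q0,_)→(q1,_,right)
state=q1 head=2 tape=_b_a_[_]bbbb   (q1,_)→(q0,b,left)
state=q0 head=1 tape=_b_a[_]bbbbb   (q0,_)→(q1,_,right)
state=q1 head=2 tape=_b_a_[b]bbbb   (q1,b)→(q0,b,right)
state=q0 head=3 tape=_b_a_b[b]bbb   (q0,b)→(q1,a,left)
state=q1 head=2 tape=_b_a_[b]abbb   (q1,b)→(q0,b,right)
state=q0 head=3 tape=_b_a_b[a]bbb   (q0,a)→(q3,_,right)
state=q3 head=4 tape=_b_a_b_[b]bb   (q3,b)→(q0,a,right)
state=q0 head=5 tape=_b_a_b_a[b]b   (q0,b)→(q1,a,left)
state=q1 head=4 tape=_b_a_b_[a]ab
M halts after 24 transitions.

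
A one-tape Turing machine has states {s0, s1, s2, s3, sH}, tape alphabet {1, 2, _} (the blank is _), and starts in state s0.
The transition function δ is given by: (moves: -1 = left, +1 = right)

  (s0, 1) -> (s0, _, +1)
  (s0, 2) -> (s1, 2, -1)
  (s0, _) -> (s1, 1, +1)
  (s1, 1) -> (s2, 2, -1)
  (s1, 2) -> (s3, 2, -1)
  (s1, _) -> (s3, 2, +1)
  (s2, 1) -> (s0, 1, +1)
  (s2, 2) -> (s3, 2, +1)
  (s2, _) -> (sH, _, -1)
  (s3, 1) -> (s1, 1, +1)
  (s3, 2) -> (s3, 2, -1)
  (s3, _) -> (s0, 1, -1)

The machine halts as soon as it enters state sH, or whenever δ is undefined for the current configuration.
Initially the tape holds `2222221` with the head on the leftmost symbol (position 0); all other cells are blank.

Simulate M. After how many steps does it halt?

state=s0 head=0 tape=_____[2]222221   (s0,2)→(s1,2,-1)
state=s1 head=-1 tape=____[_]2222221   (s1,_)→(s3,2,+1)
state=s3 head=0 tape=____2[2]222221   (s3,2)→(s3,2,-1)
state=s3 head=-1 tape=____[2]2222221   (s3,2)→(s3,2,-1)
state=s3 head=-2 tape=___[_]22222221   (s3,_)→(s0,1,-1)
state=s0 head=-3 tape=__[_]122222221   (s0,_)→(s1,1,+1)
state=s1 head=-2 tape=__1[1]22222221   (s1,1)→(s2,2,-1)
state=s2 head=-3 tape=__[1]222222221   (s2,1)→(s0,1,+1)
state=s0 head=-2 tape=__1[2]22222221   (s0,2)→(s1,2,-1)
state=s1 head=-3 tape=__[1]222222221   (s1,1)→(s2,2,-1)
state=s2 head=-4 tape=_[_]2222222221   (s2,_)→(sH,_,-1)
state=sH head=-5 tape=[_]_2222222221
M halts after 11 transitions.

11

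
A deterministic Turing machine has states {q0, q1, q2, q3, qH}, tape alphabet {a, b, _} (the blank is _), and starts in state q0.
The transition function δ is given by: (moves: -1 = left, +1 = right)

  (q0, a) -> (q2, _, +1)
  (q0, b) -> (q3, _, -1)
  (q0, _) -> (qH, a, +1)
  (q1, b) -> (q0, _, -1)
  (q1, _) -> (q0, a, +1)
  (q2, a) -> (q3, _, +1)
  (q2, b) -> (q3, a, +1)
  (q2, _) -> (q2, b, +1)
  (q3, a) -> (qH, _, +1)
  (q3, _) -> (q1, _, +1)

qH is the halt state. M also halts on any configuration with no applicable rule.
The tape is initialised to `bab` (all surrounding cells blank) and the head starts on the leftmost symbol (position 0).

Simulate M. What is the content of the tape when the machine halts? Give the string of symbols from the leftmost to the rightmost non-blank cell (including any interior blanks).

a_a_aa

q0 | _[b]ab____   read b → write _, move -1, go to q3
q3 | [_]_ab____   read _ → write _, move +1, go to q1
q1 | _[_]ab____   read _ → write a, move +1, go to q0
q0 | _a[a]b____   read a → write _, move +1, go to q2
q2 | _a_[b]____   read b → write a, move +1, go to q3
q3 | _a_a[_]___   read _ → write _, move +1, go to q1
q1 | _a_a_[_]__   read _ → write a, move +1, go to q0
q0 | _a_a_a[_]_   read _ → write a, move +1, go to qH
qH | _a_a_aa[_]
The non-blank tape span at halt is a_a_aa.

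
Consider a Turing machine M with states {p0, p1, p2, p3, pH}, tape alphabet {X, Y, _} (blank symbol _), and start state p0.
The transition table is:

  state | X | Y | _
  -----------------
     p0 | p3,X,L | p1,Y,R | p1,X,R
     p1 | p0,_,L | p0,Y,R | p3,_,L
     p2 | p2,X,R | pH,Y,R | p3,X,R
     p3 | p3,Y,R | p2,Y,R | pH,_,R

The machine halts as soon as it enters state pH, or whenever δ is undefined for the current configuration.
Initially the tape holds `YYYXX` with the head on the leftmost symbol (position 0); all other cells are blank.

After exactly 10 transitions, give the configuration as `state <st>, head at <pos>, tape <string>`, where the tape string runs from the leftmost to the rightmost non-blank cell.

state pH, head at 6, tape YYYXY

state=p0 head=0 tape=[Y]YYXX__   (p0,Y)→(p1,Y,R)
state=p1 head=1 tape=Y[Y]YXX__   (p1,Y)→(p0,Y,R)
state=p0 head=2 tape=YY[Y]XX__   (p0,Y)→(p1,Y,R)
state=p1 head=3 tape=YYY[X]X__   (p1,X)→(p0,_,L)
state=p0 head=2 tape=YY[Y]_X__   (p0,Y)→(p1,Y,R)
state=p1 head=3 tape=YYY[_]X__   (p1,_)→(p3,_,L)
state=p3 head=2 tape=YY[Y]_X__   (p3,Y)→(p2,Y,R)
state=p2 head=3 tape=YYY[_]X__   (p2,_)→(p3,X,R)
state=p3 head=4 tape=YYYX[X]__   (p3,X)→(p3,Y,R)
state=p3 head=5 tape=YYYXY[_]_   (p3,_)→(pH,_,R)
state=pH head=6 tape=YYYXY_[_]
After 10 steps: state pH, head at 6, tape YYYXY.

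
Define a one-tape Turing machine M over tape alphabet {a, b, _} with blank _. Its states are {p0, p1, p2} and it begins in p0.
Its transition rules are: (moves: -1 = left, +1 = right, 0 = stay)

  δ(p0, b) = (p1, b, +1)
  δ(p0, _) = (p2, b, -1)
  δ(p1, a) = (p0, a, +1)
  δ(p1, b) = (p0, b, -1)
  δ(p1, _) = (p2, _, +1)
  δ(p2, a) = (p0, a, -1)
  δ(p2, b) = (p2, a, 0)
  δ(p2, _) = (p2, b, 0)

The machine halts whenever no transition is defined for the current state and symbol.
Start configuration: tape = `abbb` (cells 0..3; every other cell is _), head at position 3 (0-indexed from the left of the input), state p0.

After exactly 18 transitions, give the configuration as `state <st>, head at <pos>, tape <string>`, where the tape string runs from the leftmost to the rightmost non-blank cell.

state p2, head at 8, tape abbabab

p0 | abb[b]_____   read b → write b, move +1, go to p1
p1 | abbb[_]____   read _ → write _, move +1, go to p2
p2 | abbb_[_]___   read _ → write b, move 0, go to p2
p2 | abbb_[b]___   read b → write a, move 0, go to p2
p2 | abbb_[a]___   read a → write a, move -1, go to p0
p0 | abbb[_]a___   read _ → write b, move -1, go to p2
p2 | abb[b]ba___   read b → write a, move 0, go to p2
p2 | abb[a]ba___   read a → write a, move -1, go to p0
p0 | ab[b]aba___   read b → write b, move +1, go to p1
p1 | abb[a]ba___   read a → write a, move +1, go to p0
p0 | abba[b]a___   read b → write b, move +1, go to p1
p1 | abbab[a]___   read a → write a, move +1, go to p0
p0 | abbaba[_]__   read _ → write b, move -1, go to p2
p2 | abbab[a]b__   read a → write a, move -1, go to p0
p0 | abba[b]ab__   read b → write b, move +1, go to p1
p1 | abbab[a]b__   read a → write a, move +1, go to p0
p0 | abbaba[b]__   read b → write b, move +1, go to p1
p1 | abbabab[_]_   read _ → write _, move +1, go to p2
p2 | abbabab_[_]
After 18 steps: state p2, head at 8, tape abbabab.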